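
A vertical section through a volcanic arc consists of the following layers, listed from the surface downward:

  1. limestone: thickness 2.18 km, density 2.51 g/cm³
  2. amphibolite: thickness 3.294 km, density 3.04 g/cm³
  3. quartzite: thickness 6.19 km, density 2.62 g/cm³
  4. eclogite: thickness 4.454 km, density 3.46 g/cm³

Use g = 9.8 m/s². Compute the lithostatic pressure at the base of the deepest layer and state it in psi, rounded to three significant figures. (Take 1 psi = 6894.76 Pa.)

limestone: 2510 kg/m³ × 9.8 m/s² × 2180 m = 5.362×10^7 Pa = 7777 psi
amphibolite: 3040 kg/m³ × 9.8 m/s² × 3294 m = 9.813×10^7 Pa = 14233 psi
quartzite: 2620 kg/m³ × 9.8 m/s² × 6190 m = 1.589×10^8 Pa = 23051 psi
eclogite: 3460 kg/m³ × 9.8 m/s² × 4454 m = 1.510×10^8 Pa = 21905 psi
Total = 7777 + 14233 + 23051 + 21905 = 66967 psi

67000 psi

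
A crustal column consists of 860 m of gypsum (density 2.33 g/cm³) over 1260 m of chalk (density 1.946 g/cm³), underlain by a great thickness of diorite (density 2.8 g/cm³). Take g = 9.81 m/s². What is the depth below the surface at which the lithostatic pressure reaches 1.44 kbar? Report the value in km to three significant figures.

5.77 km

Pressure at base of upper layers: 2330×9.81×860 + 1946×9.81×1260 = 4.371×10^7 Pa = 0.4371 kbar
Remaining pressure to be supplied by diorite: 1.440×10^8 − 4.371×10^7 = 1.003×10^8 Pa
Additional depth in diorite = 1.003×10^8 Pa / (2800 kg/m³ × 9.81 m/s²) = 3651.1 m
Total depth = 2120 m + 3651.1 m = 5771.1 m
= 5.7711 km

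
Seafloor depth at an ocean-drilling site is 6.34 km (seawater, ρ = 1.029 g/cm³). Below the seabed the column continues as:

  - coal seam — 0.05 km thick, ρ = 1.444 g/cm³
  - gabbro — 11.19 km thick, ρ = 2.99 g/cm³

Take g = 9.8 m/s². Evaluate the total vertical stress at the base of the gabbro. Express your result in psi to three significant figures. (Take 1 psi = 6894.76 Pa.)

seawater: 1029 kg/m³ × 9.8 m/s² × 6340 m = 6.393×10^7 Pa = 9273 psi
coal seam: 1444 kg/m³ × 9.8 m/s² × 50 m = 7.076×10^5 Pa = 102.6 psi
gabbro: 2990 kg/m³ × 9.8 m/s² × 11190 m = 3.279×10^8 Pa = 47556 psi
Total = 9273 + 102.6 + 47556 = 56932 psi

56900 psi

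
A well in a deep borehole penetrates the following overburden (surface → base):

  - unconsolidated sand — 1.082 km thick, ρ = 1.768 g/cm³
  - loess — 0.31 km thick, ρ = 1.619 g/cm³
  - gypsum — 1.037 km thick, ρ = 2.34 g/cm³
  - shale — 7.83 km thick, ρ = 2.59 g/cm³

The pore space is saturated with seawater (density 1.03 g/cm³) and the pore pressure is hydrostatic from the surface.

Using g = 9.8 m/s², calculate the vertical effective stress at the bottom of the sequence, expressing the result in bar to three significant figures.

1430 bar

Overburden (lithostatic) stress σ_v:
unconsolidated sand: 1768 kg/m³ × 9.8 m/s² × 1082 m = 1.875×10^7 Pa = 18.75 MPa
loess: 1619 kg/m³ × 9.8 m/s² × 310 m = 4.919×10^6 Pa = 4.919 MPa
gypsum: 2340 kg/m³ × 9.8 m/s² × 1037 m = 2.378×10^7 Pa = 23.78 MPa
shale: 2590 kg/m³ × 9.8 m/s² × 7830 m = 1.987×10^8 Pa = 198.7 MPa
Total = 18.75 + 4.919 + 23.78 + 198.7 = 246.19 MPa
Pore pressure P_p = 1030 kg/m³ × 9.8 m/s² × 10259 m = 1.036×10^8 Pa = 103.6 MPa
Effective stress σ' = σ_v − P_p = 246.2 − 103.6 = 142.63 MPa = 1426.3 bar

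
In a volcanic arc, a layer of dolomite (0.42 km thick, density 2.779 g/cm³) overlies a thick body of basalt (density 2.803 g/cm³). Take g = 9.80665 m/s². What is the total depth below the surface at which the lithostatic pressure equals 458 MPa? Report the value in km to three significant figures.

16.7 km

Pressure at base of upper layers: 2779×9.80665×420 = 1.145×10^7 Pa = 11.45 MPa
Remaining pressure to be supplied by basalt: 4.580×10^8 − 1.145×10^7 = 4.466×10^8 Pa
Additional depth in basalt = 4.466×10^8 Pa / (2803 kg/m³ × 9.80665 m/s²) = 16245 m
Total depth = 420 m + 16245 m = 16665 m
= 16.665 km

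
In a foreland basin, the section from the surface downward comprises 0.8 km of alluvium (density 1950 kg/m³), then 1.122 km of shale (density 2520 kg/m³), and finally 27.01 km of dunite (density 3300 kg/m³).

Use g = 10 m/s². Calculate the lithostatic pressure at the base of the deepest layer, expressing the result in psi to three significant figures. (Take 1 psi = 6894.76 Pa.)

136000 psi

alluvium: 1950 kg/m³ × 10 m/s² × 800 m = 1.560×10^7 Pa = 2263 psi
shale: 2520 kg/m³ × 10 m/s² × 1122 m = 2.827×10^7 Pa = 4101 psi
dunite: 3300 kg/m³ × 10 m/s² × 27010 m = 8.913×10^8 Pa = 1.293×10^5 psi
Total = 2263 + 4101 + 1.293×10^5 = 1.3564×10^5 psi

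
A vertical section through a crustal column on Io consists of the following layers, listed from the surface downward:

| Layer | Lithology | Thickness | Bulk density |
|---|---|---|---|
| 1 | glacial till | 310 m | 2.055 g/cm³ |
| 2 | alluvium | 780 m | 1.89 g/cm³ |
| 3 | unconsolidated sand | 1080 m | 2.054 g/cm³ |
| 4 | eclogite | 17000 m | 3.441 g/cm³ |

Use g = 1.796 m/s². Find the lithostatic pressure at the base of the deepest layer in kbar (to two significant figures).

1.1 kbar

glacial till: 2055 kg/m³ × 1.796 m/s² × 310 m = 1.144×10^6 Pa = 0.01144 kbar
alluvium: 1890 kg/m³ × 1.796 m/s² × 780 m = 2.648×10^6 Pa = 0.02648 kbar
unconsolidated sand: 2054 kg/m³ × 1.796 m/s² × 1080 m = 3.984×10^6 Pa = 0.03984 kbar
eclogite: 3441 kg/m³ × 1.796 m/s² × 17000 m = 1.051×10^8 Pa = 1.051 kbar
Total = 0.01144 + 0.02648 + 0.03984 + 1.051 = 1.1284 kbar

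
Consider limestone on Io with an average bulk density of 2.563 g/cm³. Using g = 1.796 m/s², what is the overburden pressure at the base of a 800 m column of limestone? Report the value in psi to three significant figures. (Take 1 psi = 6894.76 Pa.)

534 psi

limestone: 2563 kg/m³ × 1.796 m/s² × 800 m = 3.683×10^6 Pa = 534.1 psi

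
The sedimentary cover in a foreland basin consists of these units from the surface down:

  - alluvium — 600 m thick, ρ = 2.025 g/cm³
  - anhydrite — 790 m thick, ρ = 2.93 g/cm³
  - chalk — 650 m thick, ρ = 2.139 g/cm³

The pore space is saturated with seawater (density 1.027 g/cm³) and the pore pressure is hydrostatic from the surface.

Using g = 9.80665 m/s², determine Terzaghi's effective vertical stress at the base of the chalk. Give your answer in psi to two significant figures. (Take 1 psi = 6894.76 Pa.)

Overburden (lithostatic) stress σ_v:
alluvium: 2025 kg/m³ × 9.80665 m/s² × 600 m = 1.192×10^7 Pa = 11.92 MPa
anhydrite: 2930 kg/m³ × 9.80665 m/s² × 790 m = 2.270×10^7 Pa = 22.70 MPa
chalk: 2139 kg/m³ × 9.80665 m/s² × 650 m = 1.363×10^7 Pa = 13.63 MPa
Total = 11.92 + 22.70 + 13.63 = 48.249 MPa
Pore pressure P_p = 1027 kg/m³ × 9.80665 m/s² × 2040 m = 2.055×10^7 Pa = 20.55 MPa
Effective stress σ' = σ_v − P_p = 48.25 − 20.55 = 27.703 MPa = 4018.1 psi

4000 psi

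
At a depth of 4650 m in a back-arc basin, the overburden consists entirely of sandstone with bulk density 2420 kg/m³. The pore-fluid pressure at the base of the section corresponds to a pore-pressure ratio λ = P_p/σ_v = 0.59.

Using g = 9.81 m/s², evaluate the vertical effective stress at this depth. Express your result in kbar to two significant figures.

Overburden (lithostatic) stress σ_v:
sandstone: 2420 kg/m³ × 9.81 m/s² × 4650 m = 1.104×10^8 Pa = 110.4 MPa
Pore pressure P_p = λ·σ_v = 0.59 × 110.4 MPa = 65.13 MPa
Effective stress σ' = σ_v − P_p = 110.4 − 65.13 = 45.261 MPa = 0.45261 kbar

0.45 kbar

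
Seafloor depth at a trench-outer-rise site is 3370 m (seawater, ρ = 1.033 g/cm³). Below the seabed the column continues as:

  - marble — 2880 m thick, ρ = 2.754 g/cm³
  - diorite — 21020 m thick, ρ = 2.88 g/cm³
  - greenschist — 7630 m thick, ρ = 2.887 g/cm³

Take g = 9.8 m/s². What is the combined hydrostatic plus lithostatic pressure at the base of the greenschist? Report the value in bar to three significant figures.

9210 bar

seawater: 1033 kg/m³ × 9.8 m/s² × 3370 m = 3.412×10^7 Pa = 341.2 bar
marble: 2754 kg/m³ × 9.8 m/s² × 2880 m = 7.773×10^7 Pa = 777.3 bar
diorite: 2880 kg/m³ × 9.8 m/s² × 21020 m = 5.933×10^8 Pa = 5933 bar
greenschist: 2887 kg/m³ × 9.8 m/s² × 7630 m = 2.159×10^8 Pa = 2159 bar
Total = 341.2 + 777.3 + 5933 + 2159 = 9209.9 bar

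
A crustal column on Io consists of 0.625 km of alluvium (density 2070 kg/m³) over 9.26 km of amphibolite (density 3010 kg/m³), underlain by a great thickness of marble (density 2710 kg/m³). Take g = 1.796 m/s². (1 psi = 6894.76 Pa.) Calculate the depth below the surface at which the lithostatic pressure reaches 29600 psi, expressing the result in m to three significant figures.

41100 m

Pressure at base of upper layers: 2070×1.796×625 + 3010×1.796×9260 = 5.238×10^7 Pa = 7597 psi
Remaining pressure to be supplied by marble: 2.041×10^8 − 5.238×10^7 = 1.517×10^8 Pa
Additional depth in marble = 1.517×10^8 Pa / (2710 kg/m³ × 1.796 m/s²) = 31168 m
Total depth = 9885 m + 31168 m = 41053 m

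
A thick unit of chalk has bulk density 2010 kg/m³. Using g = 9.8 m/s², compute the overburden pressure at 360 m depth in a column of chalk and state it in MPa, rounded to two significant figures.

chalk: 2010 kg/m³ × 9.8 m/s² × 360 m = 7.091×10^6 Pa = 7.091 MPa

7.1 MPa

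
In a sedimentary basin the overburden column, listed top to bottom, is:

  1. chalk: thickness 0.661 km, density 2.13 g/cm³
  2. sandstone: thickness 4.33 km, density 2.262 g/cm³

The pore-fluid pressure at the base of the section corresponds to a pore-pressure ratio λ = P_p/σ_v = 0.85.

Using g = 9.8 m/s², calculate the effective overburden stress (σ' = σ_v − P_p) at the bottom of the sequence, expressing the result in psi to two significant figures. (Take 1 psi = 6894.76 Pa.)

Overburden (lithostatic) stress σ_v:
chalk: 2130 kg/m³ × 9.8 m/s² × 661 m = 1.380×10^7 Pa = 13.80 MPa
sandstone: 2262 kg/m³ × 9.8 m/s² × 4330 m = 9.599×10^7 Pa = 95.99 MPa
Total = 13.80 + 95.99 = 109.78 MPa
Pore pressure P_p = λ·σ_v = 0.85 × 109.8 MPa = 93.32 MPa
Effective stress σ' = σ_v − P_p = 109.8 − 93.32 = 16.468 MPa = 2388.4 psi

2400 psi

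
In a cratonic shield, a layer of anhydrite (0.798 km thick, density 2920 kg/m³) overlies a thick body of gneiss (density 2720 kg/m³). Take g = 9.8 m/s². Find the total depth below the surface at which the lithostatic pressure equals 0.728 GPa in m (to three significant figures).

Pressure at base of upper layers: 2920×9.8×798 = 2.284×10^7 Pa = 0.02284 GPa
Remaining pressure to be supplied by gneiss: 7.280×10^8 − 2.284×10^7 = 7.052×10^8 Pa
Additional depth in gneiss = 7.052×10^8 Pa / (2720 kg/m³ × 9.8 m/s²) = 26454 m
Total depth = 798 m + 26454 m = 27252 m

27300 m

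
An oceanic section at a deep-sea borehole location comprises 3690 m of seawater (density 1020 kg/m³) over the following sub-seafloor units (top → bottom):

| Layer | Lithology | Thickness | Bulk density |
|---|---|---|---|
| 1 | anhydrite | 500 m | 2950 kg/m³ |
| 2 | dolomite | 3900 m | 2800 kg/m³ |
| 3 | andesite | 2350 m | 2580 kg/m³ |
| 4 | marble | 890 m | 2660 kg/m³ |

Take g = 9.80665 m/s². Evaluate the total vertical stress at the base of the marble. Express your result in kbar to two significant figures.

seawater: 1020 kg/m³ × 9.80665 m/s² × 3690 m = 3.691×10^7 Pa = 0.3691 kbar
anhydrite: 2950 kg/m³ × 9.80665 m/s² × 500 m = 1.446×10^7 Pa = 0.1446 kbar
dolomite: 2800 kg/m³ × 9.80665 m/s² × 3900 m = 1.071×10^8 Pa = 1.071 kbar
andesite: 2580 kg/m³ × 9.80665 m/s² × 2350 m = 5.946×10^7 Pa = 0.5946 kbar
marble: 2660 kg/m³ × 9.80665 m/s² × 890 m = 2.322×10^7 Pa = 0.2322 kbar
Total = 0.3691 + 0.1446 + 1.071 + 0.5946 + 0.2322 = 2.4114 kbar

2.4 kbar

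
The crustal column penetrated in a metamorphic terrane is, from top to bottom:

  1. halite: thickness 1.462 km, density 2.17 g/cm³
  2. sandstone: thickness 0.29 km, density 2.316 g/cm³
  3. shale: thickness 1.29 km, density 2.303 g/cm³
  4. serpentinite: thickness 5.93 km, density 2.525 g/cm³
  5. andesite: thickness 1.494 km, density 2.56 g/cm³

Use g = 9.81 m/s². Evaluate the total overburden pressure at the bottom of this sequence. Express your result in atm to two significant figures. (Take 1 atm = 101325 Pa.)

2500 atm

halite: 2170 kg/m³ × 9.81 m/s² × 1462 m = 3.112×10^7 Pa = 307.2 atm
sandstone: 2316 kg/m³ × 9.81 m/s² × 290 m = 6.589×10^6 Pa = 65.03 atm
shale: 2303 kg/m³ × 9.81 m/s² × 1290 m = 2.914×10^7 Pa = 287.6 atm
serpentinite: 2525 kg/m³ × 9.81 m/s² × 5930 m = 1.469×10^8 Pa = 1450 atm
andesite: 2560 kg/m³ × 9.81 m/s² × 1494 m = 3.752×10^7 Pa = 370.3 atm
Total = 307.2 + 65.03 + 287.6 + 1450 + 370.3 = 2479.8 atm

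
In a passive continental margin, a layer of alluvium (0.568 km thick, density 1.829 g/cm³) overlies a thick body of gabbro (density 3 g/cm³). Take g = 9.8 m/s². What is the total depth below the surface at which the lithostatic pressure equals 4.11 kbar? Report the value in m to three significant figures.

14200 m

Pressure at base of upper layers: 1829×9.8×568 = 1.018×10^7 Pa = 0.1018 kbar
Remaining pressure to be supplied by gabbro: 4.110×10^8 − 1.018×10^7 = 4.008×10^8 Pa
Additional depth in gabbro = 4.008×10^8 Pa / (3000 kg/m³ × 9.8 m/s²) = 13633 m
Total depth = 568 m + 13633 m = 14201 m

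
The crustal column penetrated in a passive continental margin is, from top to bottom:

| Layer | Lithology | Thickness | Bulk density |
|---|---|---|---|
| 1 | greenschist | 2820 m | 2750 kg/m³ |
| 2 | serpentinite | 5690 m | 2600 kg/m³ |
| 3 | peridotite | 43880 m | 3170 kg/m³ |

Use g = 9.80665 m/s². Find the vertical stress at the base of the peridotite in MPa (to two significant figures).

1600 MPa

greenschist: 2750 kg/m³ × 9.80665 m/s² × 2820 m = 7.605×10^7 Pa = 76.05 MPa
serpentinite: 2600 kg/m³ × 9.80665 m/s² × 5690 m = 1.451×10^8 Pa = 145.1 MPa
peridotite: 3170 kg/m³ × 9.80665 m/s² × 43880 m = 1.364×10^9 Pa = 1364 MPa
Total = 76.05 + 145.1 + 1364 = 1585.2 MPa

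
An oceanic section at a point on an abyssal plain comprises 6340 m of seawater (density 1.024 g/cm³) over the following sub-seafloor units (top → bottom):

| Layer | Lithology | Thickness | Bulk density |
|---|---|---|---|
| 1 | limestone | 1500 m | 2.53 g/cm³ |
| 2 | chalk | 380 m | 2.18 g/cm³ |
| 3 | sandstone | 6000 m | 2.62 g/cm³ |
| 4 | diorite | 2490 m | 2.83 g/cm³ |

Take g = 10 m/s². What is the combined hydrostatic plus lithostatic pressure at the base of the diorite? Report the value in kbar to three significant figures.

seawater: 1024 kg/m³ × 10 m/s² × 6340 m = 6.492×10^7 Pa = 0.6492 kbar
limestone: 2530 kg/m³ × 10 m/s² × 1500 m = 3.795×10^7 Pa = 0.3795 kbar
chalk: 2180 kg/m³ × 10 m/s² × 380 m = 8.284×10^6 Pa = 0.08284 kbar
sandstone: 2620 kg/m³ × 10 m/s² × 6000 m = 1.572×10^8 Pa = 1.572 kbar
diorite: 2830 kg/m³ × 10 m/s² × 2490 m = 7.047×10^7 Pa = 0.7047 kbar
Total = 0.6492 + 0.3795 + 0.08284 + 1.572 + 0.7047 = 3.3882 kbar

3.39 kbar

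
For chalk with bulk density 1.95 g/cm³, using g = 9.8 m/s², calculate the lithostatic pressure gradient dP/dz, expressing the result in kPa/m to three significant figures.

19.1 kPa/m

dP/dz = ρg = 1950 kg/m³ × 9.8 m/s² = 19110 Pa/m
= 19110 Pa/m × (1 kPa/m / 1000.0 Pa/m) = 19.110 kPa/m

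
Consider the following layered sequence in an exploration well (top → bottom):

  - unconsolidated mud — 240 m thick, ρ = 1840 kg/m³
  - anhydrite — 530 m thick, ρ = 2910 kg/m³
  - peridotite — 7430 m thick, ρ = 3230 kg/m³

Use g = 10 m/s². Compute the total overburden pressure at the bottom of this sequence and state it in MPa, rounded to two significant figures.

260 MPa

unconsolidated mud: 1840 kg/m³ × 10 m/s² × 240 m = 4.416×10^6 Pa = 4.416 MPa
anhydrite: 2910 kg/m³ × 10 m/s² × 530 m = 1.542×10^7 Pa = 15.42 MPa
peridotite: 3230 kg/m³ × 10 m/s² × 7430 m = 2.400×10^8 Pa = 240.0 MPa
Total = 4.416 + 15.42 + 240.0 = 259.83 MPa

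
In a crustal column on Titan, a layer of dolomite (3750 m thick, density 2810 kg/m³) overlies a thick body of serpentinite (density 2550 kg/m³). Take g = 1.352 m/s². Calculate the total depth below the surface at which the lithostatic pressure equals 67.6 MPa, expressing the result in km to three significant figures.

19.2 km

Pressure at base of upper layers: 2810×1.352×3750 = 1.425×10^7 Pa = 14.25 MPa
Remaining pressure to be supplied by serpentinite: 6.760×10^7 − 1.425×10^7 = 5.335×10^7 Pa
Additional depth in serpentinite = 5.335×10^7 Pa / (2550 kg/m³ × 1.352 m/s²) = 15475 m
Total depth = 3750 m + 15475 m = 19225 m
= 19.225 km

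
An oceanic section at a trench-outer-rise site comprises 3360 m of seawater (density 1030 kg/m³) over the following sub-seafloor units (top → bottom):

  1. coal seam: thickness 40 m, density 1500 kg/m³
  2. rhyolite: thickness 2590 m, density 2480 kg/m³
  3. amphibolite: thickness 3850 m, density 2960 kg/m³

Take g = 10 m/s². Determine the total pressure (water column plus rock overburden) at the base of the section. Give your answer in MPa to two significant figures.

210 MPa

seawater: 1030 kg/m³ × 10 m/s² × 3360 m = 3.461×10^7 Pa = 34.61 MPa
coal seam: 1500 kg/m³ × 10 m/s² × 40 m = 6.000×10^5 Pa = 0.6000 MPa
rhyolite: 2480 kg/m³ × 10 m/s² × 2590 m = 6.423×10^7 Pa = 64.23 MPa
amphibolite: 2960 kg/m³ × 10 m/s² × 3850 m = 1.140×10^8 Pa = 114.0 MPa
Total = 34.61 + 0.6000 + 64.23 + 114.0 = 213.40 MPa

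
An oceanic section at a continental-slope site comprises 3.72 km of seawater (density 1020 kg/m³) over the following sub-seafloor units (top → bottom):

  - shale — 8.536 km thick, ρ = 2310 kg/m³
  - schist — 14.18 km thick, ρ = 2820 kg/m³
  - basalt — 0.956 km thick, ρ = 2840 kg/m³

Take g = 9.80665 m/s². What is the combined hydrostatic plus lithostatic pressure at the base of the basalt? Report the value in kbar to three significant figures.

6.49 kbar

seawater: 1020 kg/m³ × 9.80665 m/s² × 3720 m = 3.721×10^7 Pa = 0.3721 kbar
shale: 2310 kg/m³ × 9.80665 m/s² × 8536 m = 1.934×10^8 Pa = 1.934 kbar
schist: 2820 kg/m³ × 9.80665 m/s² × 14180 m = 3.921×10^8 Pa = 3.921 kbar
basalt: 2840 kg/m³ × 9.80665 m/s² × 956 m = 2.663×10^7 Pa = 0.2663 kbar
Total = 0.3721 + 1.934 + 3.921 + 0.2663 = 6.4935 kbar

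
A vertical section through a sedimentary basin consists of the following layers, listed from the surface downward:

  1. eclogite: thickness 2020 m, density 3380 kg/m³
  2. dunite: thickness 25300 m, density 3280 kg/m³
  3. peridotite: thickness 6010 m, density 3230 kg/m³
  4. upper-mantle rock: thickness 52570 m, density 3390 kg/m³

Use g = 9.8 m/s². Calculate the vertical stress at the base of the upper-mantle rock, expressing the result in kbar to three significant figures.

28.2 kbar

eclogite: 3380 kg/m³ × 9.8 m/s² × 2020 m = 6.691×10^7 Pa = 0.6691 kbar
dunite: 3280 kg/m³ × 9.8 m/s² × 25300 m = 8.132×10^8 Pa = 8.132 kbar
peridotite: 3230 kg/m³ × 9.8 m/s² × 6010 m = 1.902×10^8 Pa = 1.902 kbar
upper-mantle rock: 3390 kg/m³ × 9.8 m/s² × 52570 m = 1.746×10^9 Pa = 17.46 kbar
Total = 0.6691 + 8.132 + 1.902 + 17.46 = 28.169 kbar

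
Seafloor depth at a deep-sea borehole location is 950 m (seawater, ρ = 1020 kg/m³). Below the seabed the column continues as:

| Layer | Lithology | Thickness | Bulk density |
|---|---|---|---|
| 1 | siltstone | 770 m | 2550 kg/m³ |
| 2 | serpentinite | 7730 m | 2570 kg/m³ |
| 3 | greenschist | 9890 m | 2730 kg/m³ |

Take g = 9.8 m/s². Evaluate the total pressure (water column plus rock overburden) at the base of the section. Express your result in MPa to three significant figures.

488 MPa

seawater: 1020 kg/m³ × 9.8 m/s² × 950 m = 9.496×10^6 Pa = 9.496 MPa
siltstone: 2550 kg/m³ × 9.8 m/s² × 770 m = 1.924×10^7 Pa = 19.24 MPa
serpentinite: 2570 kg/m³ × 9.8 m/s² × 7730 m = 1.947×10^8 Pa = 194.7 MPa
greenschist: 2730 kg/m³ × 9.8 m/s² × 9890 m = 2.646×10^8 Pa = 264.6 MPa
Total = 9.496 + 19.24 + 194.7 + 264.6 = 488.02 MPa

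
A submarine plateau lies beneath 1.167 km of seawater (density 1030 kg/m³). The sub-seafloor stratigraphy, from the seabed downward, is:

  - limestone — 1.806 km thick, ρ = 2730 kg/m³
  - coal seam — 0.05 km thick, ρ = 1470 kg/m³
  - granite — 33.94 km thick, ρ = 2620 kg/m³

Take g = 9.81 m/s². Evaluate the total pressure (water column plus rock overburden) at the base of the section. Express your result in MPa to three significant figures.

933 MPa

seawater: 1030 kg/m³ × 9.81 m/s² × 1167 m = 1.179×10^7 Pa = 11.79 MPa
limestone: 2730 kg/m³ × 9.81 m/s² × 1806 m = 4.837×10^7 Pa = 48.37 MPa
coal seam: 1470 kg/m³ × 9.81 m/s² × 50 m = 7.210×10^5 Pa = 0.7210 MPa
granite: 2620 kg/m³ × 9.81 m/s² × 33940 m = 8.723×10^8 Pa = 872.3 MPa
Total = 11.79 + 48.37 + 0.7210 + 872.3 = 933.21 MPa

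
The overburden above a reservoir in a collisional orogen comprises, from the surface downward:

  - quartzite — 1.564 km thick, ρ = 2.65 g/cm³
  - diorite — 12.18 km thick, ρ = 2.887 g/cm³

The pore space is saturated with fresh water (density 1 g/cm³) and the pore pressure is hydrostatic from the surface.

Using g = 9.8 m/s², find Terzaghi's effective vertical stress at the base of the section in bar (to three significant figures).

2510 bar

Overburden (lithostatic) stress σ_v:
quartzite: 2650 kg/m³ × 9.8 m/s² × 1564 m = 4.062×10^7 Pa = 40.62 MPa
diorite: 2887 kg/m³ × 9.8 m/s² × 12180 m = 3.446×10^8 Pa = 344.6 MPa
Total = 40.62 + 344.6 = 385.22 MPa
Pore pressure P_p = 1000 kg/m³ × 9.8 m/s² × 13744 m = 1.347×10^8 Pa = 134.7 MPa
Effective stress σ' = σ_v − P_p = 385.2 − 134.7 = 250.53 MPa = 2505.3 bar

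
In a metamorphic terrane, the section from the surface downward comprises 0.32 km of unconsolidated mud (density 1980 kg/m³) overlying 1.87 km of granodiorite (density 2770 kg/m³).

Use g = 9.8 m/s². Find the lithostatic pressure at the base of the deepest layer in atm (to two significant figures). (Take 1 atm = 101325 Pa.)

unconsolidated mud: 1980 kg/m³ × 9.8 m/s² × 320 m = 6.209×10^6 Pa = 61.28 atm
granodiorite: 2770 kg/m³ × 9.8 m/s² × 1870 m = 5.076×10^7 Pa = 501.0 atm
Total = 61.28 + 501.0 = 562.27 atm

560 atm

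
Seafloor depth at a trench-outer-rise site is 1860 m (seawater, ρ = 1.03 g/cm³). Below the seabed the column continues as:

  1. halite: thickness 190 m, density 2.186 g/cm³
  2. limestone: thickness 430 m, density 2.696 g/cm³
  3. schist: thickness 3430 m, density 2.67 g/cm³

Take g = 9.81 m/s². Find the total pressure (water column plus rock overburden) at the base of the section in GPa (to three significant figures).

0.124 GPa

seawater: 1030 kg/m³ × 9.81 m/s² × 1860 m = 1.879×10^7 Pa = 0.01879 GPa
halite: 2186 kg/m³ × 9.81 m/s² × 190 m = 4.074×10^6 Pa = 4.074×10^-3 GPa
limestone: 2696 kg/m³ × 9.81 m/s² × 430 m = 1.137×10^7 Pa = 0.01137 GPa
schist: 2670 kg/m³ × 9.81 m/s² × 3430 m = 8.984×10^7 Pa = 0.08984 GPa
Total = 0.01879 + 4.074×10^-3 + 0.01137 + 0.08984 = 0.12408 GPa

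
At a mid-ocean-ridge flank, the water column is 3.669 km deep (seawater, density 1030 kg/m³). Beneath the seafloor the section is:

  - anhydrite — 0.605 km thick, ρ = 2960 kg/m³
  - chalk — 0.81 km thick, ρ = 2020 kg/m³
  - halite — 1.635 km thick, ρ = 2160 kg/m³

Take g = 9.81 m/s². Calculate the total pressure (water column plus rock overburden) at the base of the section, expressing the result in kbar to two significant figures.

1.1 kbar

seawater: 1030 kg/m³ × 9.81 m/s² × 3669 m = 3.707×10^7 Pa = 0.3707 kbar
anhydrite: 2960 kg/m³ × 9.81 m/s² × 605 m = 1.757×10^7 Pa = 0.1757 kbar
chalk: 2020 kg/m³ × 9.81 m/s² × 810 m = 1.605×10^7 Pa = 0.1605 kbar
halite: 2160 kg/m³ × 9.81 m/s² × 1635 m = 3.464×10^7 Pa = 0.3464 kbar
Total = 0.3707 + 0.1757 + 0.1605 + 0.3464 = 1.0534 kbar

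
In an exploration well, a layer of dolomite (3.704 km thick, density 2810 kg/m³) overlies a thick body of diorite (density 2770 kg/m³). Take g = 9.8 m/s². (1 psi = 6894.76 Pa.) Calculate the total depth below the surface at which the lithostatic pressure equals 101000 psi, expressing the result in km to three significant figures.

25.6 km

Pressure at base of upper layers: 2810×9.8×3704 = 1.020×10^8 Pa = 14794 psi
Remaining pressure to be supplied by diorite: 6.964×10^8 − 1.020×10^8 = 5.944×10^8 Pa
Additional depth in diorite = 5.944×10^8 Pa / (2770 kg/m³ × 9.8 m/s²) = 21895 m
Total depth = 3704 m + 21895 m = 25599 m
= 25.599 km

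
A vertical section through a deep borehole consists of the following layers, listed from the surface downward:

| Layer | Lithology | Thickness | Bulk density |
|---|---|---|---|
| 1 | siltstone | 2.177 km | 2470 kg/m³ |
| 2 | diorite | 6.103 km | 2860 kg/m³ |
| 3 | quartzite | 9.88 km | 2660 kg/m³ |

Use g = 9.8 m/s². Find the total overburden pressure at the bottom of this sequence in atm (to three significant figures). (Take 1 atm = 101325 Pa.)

siltstone: 2470 kg/m³ × 9.8 m/s² × 2177 m = 5.270×10^7 Pa = 520.1 atm
diorite: 2860 kg/m³ × 9.8 m/s² × 6103 m = 1.711×10^8 Pa = 1688 atm
quartzite: 2660 kg/m³ × 9.8 m/s² × 9880 m = 2.576×10^8 Pa = 2542 atm
Total = 520.1 + 1688 + 2542 = 4750.1 atm

4750 atm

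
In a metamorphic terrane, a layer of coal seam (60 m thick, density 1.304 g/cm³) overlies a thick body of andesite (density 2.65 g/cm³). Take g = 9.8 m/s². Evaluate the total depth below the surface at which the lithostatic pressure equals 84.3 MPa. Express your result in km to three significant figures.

3.28 km

Pressure at base of upper layers: 1304×9.8×60 = 7.668×10^5 Pa = 0.7668 MPa
Remaining pressure to be supplied by andesite: 8.430×10^7 − 7.668×10^5 = 8.353×10^7 Pa
Additional depth in andesite = 8.353×10^7 Pa / (2650 kg/m³ × 9.8 m/s²) = 3216.5 m
Total depth = 60 m + 3216.5 m = 3276.5 m
= 3.2765 km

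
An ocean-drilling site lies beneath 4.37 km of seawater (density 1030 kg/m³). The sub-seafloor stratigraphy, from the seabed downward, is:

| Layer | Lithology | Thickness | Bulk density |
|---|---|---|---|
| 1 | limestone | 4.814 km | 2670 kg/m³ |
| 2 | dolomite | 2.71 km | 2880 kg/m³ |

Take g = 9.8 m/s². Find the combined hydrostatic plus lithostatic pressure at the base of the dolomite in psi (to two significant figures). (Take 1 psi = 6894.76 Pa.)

36000 psi

seawater: 1030 kg/m³ × 9.8 m/s² × 4370 m = 4.411×10^7 Pa = 6398 psi
limestone: 2670 kg/m³ × 9.8 m/s² × 4814 m = 1.260×10^8 Pa = 18269 psi
dolomite: 2880 kg/m³ × 9.8 m/s² × 2710 m = 7.649×10^7 Pa = 11094 psi
Total = 6398 + 18269 + 11094 = 35761 psi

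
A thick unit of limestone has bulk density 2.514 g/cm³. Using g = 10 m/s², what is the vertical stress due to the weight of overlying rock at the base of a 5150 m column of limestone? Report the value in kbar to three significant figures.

1.29 kbar

limestone: 2514 kg/m³ × 10 m/s² × 5150 m = 1.295×10^8 Pa = 1.295 kbar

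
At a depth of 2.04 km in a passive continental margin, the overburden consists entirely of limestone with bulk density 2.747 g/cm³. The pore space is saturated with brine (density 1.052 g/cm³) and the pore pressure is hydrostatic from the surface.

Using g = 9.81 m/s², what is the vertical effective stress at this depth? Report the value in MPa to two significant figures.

Overburden (lithostatic) stress σ_v:
limestone: 2747 kg/m³ × 9.81 m/s² × 2040 m = 5.497×10^7 Pa = 54.97 MPa
Pore pressure P_p = 1052 kg/m³ × 9.81 m/s² × 2040 m = 2.105×10^7 Pa = 21.05 MPa
Effective stress σ' = σ_v − P_p = 54.97 − 21.05 = 33.921 MPa

34 MPa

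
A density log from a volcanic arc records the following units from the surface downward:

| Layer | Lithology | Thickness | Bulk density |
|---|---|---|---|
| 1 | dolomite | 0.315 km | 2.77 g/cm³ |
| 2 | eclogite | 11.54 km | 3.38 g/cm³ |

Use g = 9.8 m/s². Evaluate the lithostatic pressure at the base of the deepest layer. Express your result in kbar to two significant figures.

dolomite: 2770 kg/m³ × 9.8 m/s² × 315 m = 8.551×10^6 Pa = 0.08551 kbar
eclogite: 3380 kg/m³ × 9.8 m/s² × 11540 m = 3.823×10^8 Pa = 3.823 kbar
Total = 0.08551 + 3.823 = 3.9080 kbar

3.9 kbar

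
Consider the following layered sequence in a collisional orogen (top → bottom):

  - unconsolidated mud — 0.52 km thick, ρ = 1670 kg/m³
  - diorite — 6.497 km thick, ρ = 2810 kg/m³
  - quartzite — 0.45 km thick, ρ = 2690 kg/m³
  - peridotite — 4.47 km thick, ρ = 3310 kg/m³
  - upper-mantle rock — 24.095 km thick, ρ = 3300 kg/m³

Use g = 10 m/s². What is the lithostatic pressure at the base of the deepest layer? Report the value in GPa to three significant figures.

unconsolidated mud: 1670 kg/m³ × 10 m/s² × 520 m = 8.684×10^6 Pa = 8.684×10^-3 GPa
diorite: 2810 kg/m³ × 10 m/s² × 6497 m = 1.826×10^8 Pa = 0.1826 GPa
quartzite: 2690 kg/m³ × 10 m/s² × 450 m = 1.210×10^7 Pa = 0.01210 GPa
peridotite: 3310 kg/m³ × 10 m/s² × 4470 m = 1.480×10^8 Pa = 0.1480 GPa
upper-mantle rock: 3300 kg/m³ × 10 m/s² × 24095 m = 7.951×10^8 Pa = 0.7951 GPa
Total = 8.684×10^-3 + 0.1826 + 0.01210 + 0.1480 + 0.7951 = 1.1464 GPa

1.15 GPa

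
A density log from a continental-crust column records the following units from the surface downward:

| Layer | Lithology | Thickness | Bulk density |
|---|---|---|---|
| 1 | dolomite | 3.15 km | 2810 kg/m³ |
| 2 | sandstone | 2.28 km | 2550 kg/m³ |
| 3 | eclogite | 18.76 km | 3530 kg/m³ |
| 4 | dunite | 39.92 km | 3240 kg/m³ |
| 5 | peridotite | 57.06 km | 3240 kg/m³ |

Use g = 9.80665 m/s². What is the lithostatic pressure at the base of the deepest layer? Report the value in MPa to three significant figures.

3870 MPa

dolomite: 2810 kg/m³ × 9.80665 m/s² × 3150 m = 8.680×10^7 Pa = 86.80 MPa
sandstone: 2550 kg/m³ × 9.80665 m/s² × 2280 m = 5.702×10^7 Pa = 57.02 MPa
eclogite: 3530 kg/m³ × 9.80665 m/s² × 18760 m = 6.494×10^8 Pa = 649.4 MPa
dunite: 3240 kg/m³ × 9.80665 m/s² × 39920 m = 1.268×10^9 Pa = 1268 MPa
peridotite: 3240 kg/m³ × 9.80665 m/s² × 57060 m = 1.813×10^9 Pa = 1813 MPa
Total = 86.80 + 57.02 + 649.4 + 1268 + 1813 = 3874.6 MPa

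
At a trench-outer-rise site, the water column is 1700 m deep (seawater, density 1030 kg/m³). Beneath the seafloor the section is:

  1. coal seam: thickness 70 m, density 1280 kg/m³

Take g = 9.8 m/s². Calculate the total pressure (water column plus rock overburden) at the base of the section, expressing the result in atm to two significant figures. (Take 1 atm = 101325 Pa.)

180 atm

seawater: 1030 kg/m³ × 9.8 m/s² × 1700 m = 1.716×10^7 Pa = 169.4 atm
coal seam: 1280 kg/m³ × 9.8 m/s² × 70 m = 8.781×10^5 Pa = 8.666 atm
Total = 169.4 + 8.666 = 178.02 atm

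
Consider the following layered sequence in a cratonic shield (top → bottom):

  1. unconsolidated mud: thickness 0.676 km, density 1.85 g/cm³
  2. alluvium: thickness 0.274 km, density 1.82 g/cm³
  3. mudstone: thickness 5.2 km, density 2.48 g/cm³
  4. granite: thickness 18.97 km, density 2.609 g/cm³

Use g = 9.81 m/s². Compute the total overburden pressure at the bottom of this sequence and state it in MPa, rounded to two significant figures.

630 MPa

unconsolidated mud: 1850 kg/m³ × 9.81 m/s² × 676 m = 1.227×10^7 Pa = 12.27 MPa
alluvium: 1820 kg/m³ × 9.81 m/s² × 274 m = 4.892×10^6 Pa = 4.892 MPa
mudstone: 2480 kg/m³ × 9.81 m/s² × 5200 m = 1.265×10^8 Pa = 126.5 MPa
granite: 2609 kg/m³ × 9.81 m/s² × 18970 m = 4.855×10^8 Pa = 485.5 MPa
Total = 12.27 + 4.892 + 126.5 + 485.5 = 629.19 MPa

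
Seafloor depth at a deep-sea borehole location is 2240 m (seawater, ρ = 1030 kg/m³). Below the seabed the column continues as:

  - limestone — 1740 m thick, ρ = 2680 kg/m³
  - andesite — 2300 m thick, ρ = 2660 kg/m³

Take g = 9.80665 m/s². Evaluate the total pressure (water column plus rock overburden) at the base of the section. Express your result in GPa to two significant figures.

seawater: 1030 kg/m³ × 9.80665 m/s² × 2240 m = 2.263×10^7 Pa = 0.02263 GPa
limestone: 2680 kg/m³ × 9.80665 m/s² × 1740 m = 4.573×10^7 Pa = 0.04573 GPa
andesite: 2660 kg/m³ × 9.80665 m/s² × 2300 m = 6.000×10^7 Pa = 0.06000 GPa
Total = 0.02263 + 0.04573 + 0.06000 = 0.12835 GPa

0.13 GPa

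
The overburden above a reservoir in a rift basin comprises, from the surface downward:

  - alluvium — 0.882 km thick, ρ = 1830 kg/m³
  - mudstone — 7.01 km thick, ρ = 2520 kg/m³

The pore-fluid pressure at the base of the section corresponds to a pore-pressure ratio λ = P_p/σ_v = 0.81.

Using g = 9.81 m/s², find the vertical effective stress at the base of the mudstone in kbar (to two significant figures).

0.36 kbar

Overburden (lithostatic) stress σ_v:
alluvium: 1830 kg/m³ × 9.81 m/s² × 882 m = 1.583×10^7 Pa = 15.83 MPa
mudstone: 2520 kg/m³ × 9.81 m/s² × 7010 m = 1.733×10^8 Pa = 173.3 MPa
Total = 15.83 + 173.3 = 189.13 MPa
Pore pressure P_p = λ·σ_v = 0.81 × 189.1 MPa = 153.2 MPa
Effective stress σ' = σ_v − P_p = 189.1 − 153.2 = 35.935 MPa = 0.35935 kbar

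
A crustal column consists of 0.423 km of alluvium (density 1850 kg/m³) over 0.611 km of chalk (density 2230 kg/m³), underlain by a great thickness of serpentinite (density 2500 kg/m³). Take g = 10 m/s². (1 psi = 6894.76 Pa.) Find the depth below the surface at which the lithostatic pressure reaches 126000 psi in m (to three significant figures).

Pressure at base of upper layers: 1850×10×423 + 2230×10×611 = 2.145×10^7 Pa = 3111 psi
Remaining pressure to be supplied by serpentinite: 8.687×10^8 − 2.145×10^7 = 8.473×10^8 Pa
Additional depth in serpentinite = 8.473×10^8 Pa / (2500 kg/m³ × 10 m/s²) = 33892 m
Total depth = 1034 m + 33892 m = 34926 m

34900 m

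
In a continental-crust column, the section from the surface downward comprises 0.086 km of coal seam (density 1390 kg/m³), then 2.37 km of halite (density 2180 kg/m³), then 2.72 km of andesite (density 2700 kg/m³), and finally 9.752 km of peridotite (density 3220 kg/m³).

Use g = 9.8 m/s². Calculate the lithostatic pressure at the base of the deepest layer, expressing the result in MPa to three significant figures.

coal seam: 1390 kg/m³ × 9.8 m/s² × 86 m = 1.171×10^6 Pa = 1.171 MPa
halite: 2180 kg/m³ × 9.8 m/s² × 2370 m = 5.063×10^7 Pa = 50.63 MPa
andesite: 2700 kg/m³ × 9.8 m/s² × 2720 m = 7.197×10^7 Pa = 71.97 MPa
peridotite: 3220 kg/m³ × 9.8 m/s² × 9752 m = 3.077×10^8 Pa = 307.7 MPa
Total = 1.171 + 50.63 + 71.97 + 307.7 = 431.51 MPa

432 MPa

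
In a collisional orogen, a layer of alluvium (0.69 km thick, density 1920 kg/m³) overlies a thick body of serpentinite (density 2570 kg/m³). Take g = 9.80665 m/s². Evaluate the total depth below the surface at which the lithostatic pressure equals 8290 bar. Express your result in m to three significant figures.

33100 m

Pressure at base of upper layers: 1920×9.80665×690 = 1.299×10^7 Pa = 129.9 bar
Remaining pressure to be supplied by serpentinite: 8.290×10^8 − 1.299×10^7 = 8.160×10^8 Pa
Additional depth in serpentinite = 8.160×10^8 Pa / (2570 kg/m³ × 9.80665 m/s²) = 32377 m
Total depth = 690 m + 32377 m = 33067 m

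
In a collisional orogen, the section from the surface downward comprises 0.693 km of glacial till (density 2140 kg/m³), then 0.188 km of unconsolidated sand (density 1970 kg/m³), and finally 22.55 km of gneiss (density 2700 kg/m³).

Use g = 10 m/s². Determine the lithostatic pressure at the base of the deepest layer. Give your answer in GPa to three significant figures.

glacial till: 2140 kg/m³ × 10 m/s² × 693 m = 1.483×10^7 Pa = 0.01483 GPa
unconsolidated sand: 1970 kg/m³ × 10 m/s² × 188 m = 3.704×10^6 Pa = 3.704×10^-3 GPa
gneiss: 2700 kg/m³ × 10 m/s² × 22550 m = 6.088×10^8 Pa = 0.6089 GPa
Total = 0.01483 + 3.704×10^-3 + 0.6089 = 0.62738 GPa

0.627 GPa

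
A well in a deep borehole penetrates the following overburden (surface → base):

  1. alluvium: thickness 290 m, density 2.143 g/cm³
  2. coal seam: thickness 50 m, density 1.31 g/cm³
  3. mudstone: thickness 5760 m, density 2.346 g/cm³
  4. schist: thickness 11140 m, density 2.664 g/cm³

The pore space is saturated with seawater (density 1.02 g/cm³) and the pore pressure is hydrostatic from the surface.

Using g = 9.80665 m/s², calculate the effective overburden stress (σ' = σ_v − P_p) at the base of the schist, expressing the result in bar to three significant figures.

2580 bar

Overburden (lithostatic) stress σ_v:
alluvium: 2143 kg/m³ × 9.80665 m/s² × 290 m = 6.095×10^6 Pa = 6.095 MPa
coal seam: 1310 kg/m³ × 9.80665 m/s² × 50 m = 6.423×10^5 Pa = 0.6423 MPa
mudstone: 2346 kg/m³ × 9.80665 m/s² × 5760 m = 1.325×10^8 Pa = 132.5 MPa
schist: 2664 kg/m³ × 9.80665 m/s² × 11140 m = 2.910×10^8 Pa = 291.0 MPa
Total = 6.095 + 0.6423 + 132.5 + 291.0 = 430.29 MPa
Pore pressure P_p = 1020 kg/m³ × 9.80665 m/s² × 17240 m = 1.724×10^8 Pa = 172.4 MPa
Effective stress σ' = σ_v − P_p = 430.3 − 172.4 = 257.84 MPa = 2578.4 bar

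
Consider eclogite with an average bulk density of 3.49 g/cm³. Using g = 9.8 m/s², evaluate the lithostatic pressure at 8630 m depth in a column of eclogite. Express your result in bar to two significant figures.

eclogite: 3490 kg/m³ × 9.8 m/s² × 8630 m = 2.952×10^8 Pa = 2952 bar

3000 bar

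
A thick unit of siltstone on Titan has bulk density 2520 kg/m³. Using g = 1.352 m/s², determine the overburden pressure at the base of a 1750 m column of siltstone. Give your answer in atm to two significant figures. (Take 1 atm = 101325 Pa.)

siltstone: 2520 kg/m³ × 1.352 m/s² × 1750 m = 5.962×10^6 Pa = 58.84 atm

59 atm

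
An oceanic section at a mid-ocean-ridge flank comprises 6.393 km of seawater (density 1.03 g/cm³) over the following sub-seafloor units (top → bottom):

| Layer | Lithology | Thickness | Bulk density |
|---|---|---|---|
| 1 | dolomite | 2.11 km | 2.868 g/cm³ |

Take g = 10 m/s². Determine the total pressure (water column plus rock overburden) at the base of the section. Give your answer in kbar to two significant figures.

1.3 kbar

seawater: 1030 kg/m³ × 10 m/s² × 6393 m = 6.585×10^7 Pa = 0.6585 kbar
dolomite: 2868 kg/m³ × 10 m/s² × 2110 m = 6.051×10^7 Pa = 0.6051 kbar
Total = 0.6585 + 0.6051 = 1.2636 kbar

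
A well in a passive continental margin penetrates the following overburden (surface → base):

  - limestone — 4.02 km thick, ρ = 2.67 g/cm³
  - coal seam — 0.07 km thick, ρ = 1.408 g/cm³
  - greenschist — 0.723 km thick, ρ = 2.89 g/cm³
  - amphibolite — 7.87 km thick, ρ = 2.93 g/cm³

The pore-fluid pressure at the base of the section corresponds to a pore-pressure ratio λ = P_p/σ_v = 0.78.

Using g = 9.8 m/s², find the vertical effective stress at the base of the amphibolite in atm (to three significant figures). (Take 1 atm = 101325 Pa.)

766 atm

Overburden (lithostatic) stress σ_v:
limestone: 2670 kg/m³ × 9.8 m/s² × 4020 m = 1.052×10^8 Pa = 105.2 MPa
coal seam: 1408 kg/m³ × 9.8 m/s² × 70 m = 9.659×10^5 Pa = 0.9659 MPa
greenschist: 2890 kg/m³ × 9.8 m/s² × 723 m = 2.048×10^7 Pa = 20.48 MPa
amphibolite: 2930 kg/m³ × 9.8 m/s² × 7870 m = 2.260×10^8 Pa = 226.0 MPa
Total = 105.2 + 0.9659 + 20.48 + 226.0 = 352.61 MPa
Pore pressure P_p = λ·σ_v = 0.78 × 352.6 MPa = 275.0 MPa
Effective stress σ' = σ_v − P_p = 352.6 − 275.0 = 77.574 MPa = 765.60 atm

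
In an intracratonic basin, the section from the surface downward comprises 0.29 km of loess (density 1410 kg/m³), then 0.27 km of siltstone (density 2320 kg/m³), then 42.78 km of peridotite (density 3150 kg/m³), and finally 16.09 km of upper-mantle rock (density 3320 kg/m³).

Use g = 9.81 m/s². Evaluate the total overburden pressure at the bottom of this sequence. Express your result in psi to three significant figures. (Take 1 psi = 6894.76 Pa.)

269000 psi

loess: 1410 kg/m³ × 9.81 m/s² × 290 m = 4.011×10^6 Pa = 581.8 psi
siltstone: 2320 kg/m³ × 9.81 m/s² × 270 m = 6.145×10^6 Pa = 891.3 psi
peridotite: 3150 kg/m³ × 9.81 m/s² × 42780 m = 1.322×10^9 Pa = 1.917×10^5 psi
upper-mantle rock: 3320 kg/m³ × 9.81 m/s² × 16090 m = 5.240×10^8 Pa = 76005 psi
Total = 581.8 + 891.3 + 1.917×10^5 + 76005 = 2.6921×10^5 psi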